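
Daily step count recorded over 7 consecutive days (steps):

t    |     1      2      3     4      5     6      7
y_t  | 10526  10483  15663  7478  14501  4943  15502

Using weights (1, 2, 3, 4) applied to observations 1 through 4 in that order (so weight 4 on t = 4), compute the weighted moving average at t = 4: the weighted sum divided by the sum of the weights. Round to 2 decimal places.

10839.30

Weighted sum: 1·10526 + 2·10483 + 3·15663 + 4·7478 = 10526 + 20966 + 46989 + 29912 = 108393
Weight total: 1 + 2 + 3 + 4 = 10
WMA = 108393 / 10 = 10839.30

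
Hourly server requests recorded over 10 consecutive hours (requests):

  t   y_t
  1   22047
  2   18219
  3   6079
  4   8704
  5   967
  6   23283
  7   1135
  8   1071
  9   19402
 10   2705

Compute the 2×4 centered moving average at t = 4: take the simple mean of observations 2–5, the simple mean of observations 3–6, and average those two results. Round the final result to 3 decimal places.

Sum over 2–5: 18219 + 6079 + 8704 + 967 = 33969
Sum over 3–6: 6079 + 8704 + 967 + 23283 = 39033
CMA at t=4 = (33969 + 39033) / (2·4) = 73002 / 8 = 9125.250

9125.250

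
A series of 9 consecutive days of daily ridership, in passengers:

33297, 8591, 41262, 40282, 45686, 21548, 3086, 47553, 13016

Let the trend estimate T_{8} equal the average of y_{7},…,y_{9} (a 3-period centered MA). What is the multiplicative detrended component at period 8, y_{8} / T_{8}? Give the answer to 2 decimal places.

Trend T_8 = (3086 + 47553 + 13016) / 3 = 63655/3 = 21218.3333
Ratio to trend: 47553 / 21218.3333 = 2.24

2.24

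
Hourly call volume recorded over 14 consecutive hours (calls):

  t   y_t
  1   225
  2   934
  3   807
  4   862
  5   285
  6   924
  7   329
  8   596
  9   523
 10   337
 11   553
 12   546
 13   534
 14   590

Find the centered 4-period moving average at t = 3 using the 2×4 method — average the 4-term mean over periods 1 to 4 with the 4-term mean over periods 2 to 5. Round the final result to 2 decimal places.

Sum over 1–4: 225 + 934 + 807 + 862 = 2828
Sum over 2–5: 934 + 807 + 862 + 285 = 2888
CMA at t=3 = (2828 + 2888) / (2·4) = 5716 / 8 = 714.50

714.50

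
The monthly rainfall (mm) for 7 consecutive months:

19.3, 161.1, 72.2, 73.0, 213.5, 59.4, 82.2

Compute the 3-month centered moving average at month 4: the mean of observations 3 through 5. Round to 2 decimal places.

Sum of periods 3–5: 72.2 + 73.0 + 213.5 = 358.7
Divide by 3: 358.7 / 3 = 119.57

119.57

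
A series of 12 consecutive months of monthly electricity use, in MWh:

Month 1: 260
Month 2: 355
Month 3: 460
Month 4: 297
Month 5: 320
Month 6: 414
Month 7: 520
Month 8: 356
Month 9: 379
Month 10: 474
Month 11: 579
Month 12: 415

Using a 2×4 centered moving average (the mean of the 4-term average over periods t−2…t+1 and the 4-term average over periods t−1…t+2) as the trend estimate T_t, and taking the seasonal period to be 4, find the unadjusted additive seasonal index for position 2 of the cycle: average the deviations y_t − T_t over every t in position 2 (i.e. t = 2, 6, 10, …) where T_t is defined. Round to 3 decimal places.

19.250

Season position 2 occurs at t = 6, 10 (where T_t is defined).
t=6: T_6 = 395.12500; y_6 − T_6 = 414 − 395.12500 = 18.87500
t=10: T_10 = 454.37500; y_10 − T_10 = 474 − 454.37500 = 19.62500
Mean deviation: (18.87500 + 19.62500) / 2 = 19.250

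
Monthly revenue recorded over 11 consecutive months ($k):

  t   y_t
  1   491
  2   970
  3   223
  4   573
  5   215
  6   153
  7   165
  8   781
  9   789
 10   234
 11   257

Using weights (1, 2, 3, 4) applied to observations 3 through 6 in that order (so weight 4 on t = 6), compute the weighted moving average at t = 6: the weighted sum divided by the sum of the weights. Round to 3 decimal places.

262.600

Weighted sum: 1·223 + 2·573 + 3·215 + 4·153 = 223 + 1146 + 645 + 612 = 2626
Weight total: 1 + 2 + 3 + 4 = 10
WMA = 2626 / 10 = 262.600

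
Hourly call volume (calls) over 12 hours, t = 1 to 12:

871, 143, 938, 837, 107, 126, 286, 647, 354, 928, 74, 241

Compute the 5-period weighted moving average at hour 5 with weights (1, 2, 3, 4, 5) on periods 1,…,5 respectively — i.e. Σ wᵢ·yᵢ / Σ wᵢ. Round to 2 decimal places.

Weighted sum: 1·871 + 2·143 + 3·938 + 4·837 + 5·107 = 871 + 286 + 2814 + 3348 + 535 = 7854
Weight total: 1 + 2 + 3 + 4 + 5 = 15
WMA = 7854 / 15 = 523.60

523.60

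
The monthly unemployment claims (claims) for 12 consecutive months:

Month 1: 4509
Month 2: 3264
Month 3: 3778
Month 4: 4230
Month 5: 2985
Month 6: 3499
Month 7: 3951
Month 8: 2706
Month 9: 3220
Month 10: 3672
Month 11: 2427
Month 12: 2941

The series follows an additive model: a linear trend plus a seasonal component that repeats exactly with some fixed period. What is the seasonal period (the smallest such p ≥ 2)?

First differences y_{t+1} − y_t: -1245, 514, 452, -1245, 514, 452, -1245, 514, …
The difference pattern repeats every 3 terms and not for any smaller step, so p = 3.

3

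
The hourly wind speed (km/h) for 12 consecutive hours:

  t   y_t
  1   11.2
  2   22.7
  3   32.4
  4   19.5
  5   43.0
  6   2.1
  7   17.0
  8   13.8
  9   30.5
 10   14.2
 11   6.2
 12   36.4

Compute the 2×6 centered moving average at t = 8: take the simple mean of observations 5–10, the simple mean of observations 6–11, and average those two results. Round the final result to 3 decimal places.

Sum over 5–10: 43.0 + 2.1 + 17.0 + 13.8 + 30.5 + 14.2 = 120.6
Sum over 6–11: 2.1 + 17.0 + 13.8 + 30.5 + 14.2 + 6.2 = 83.8
CMA at t=8 = (120.6 + 83.8) / (2·6) = 204.4 / 12 = 17.033

17.033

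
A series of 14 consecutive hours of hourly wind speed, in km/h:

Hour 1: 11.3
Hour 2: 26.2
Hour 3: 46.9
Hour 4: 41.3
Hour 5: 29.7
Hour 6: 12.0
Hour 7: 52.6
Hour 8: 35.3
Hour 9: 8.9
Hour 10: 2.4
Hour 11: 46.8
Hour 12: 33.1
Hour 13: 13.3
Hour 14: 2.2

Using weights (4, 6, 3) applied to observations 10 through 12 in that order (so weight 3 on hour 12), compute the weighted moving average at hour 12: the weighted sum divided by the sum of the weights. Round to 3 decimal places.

Weighted sum: 4·2.4 + 6·46.8 + 3·33.1 = 9.6 + 280.8 + 99.3 = 389.7
Weight total: 4 + 6 + 3 = 13
WMA = 389.7 / 13 = 29.977

29.977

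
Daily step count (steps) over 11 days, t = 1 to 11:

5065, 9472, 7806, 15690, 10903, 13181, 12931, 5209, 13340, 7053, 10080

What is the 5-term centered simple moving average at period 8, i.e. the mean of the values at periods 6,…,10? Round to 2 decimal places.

10342.80

Sum of periods 6–10: 13181 + 12931 + 5209 + 13340 + 7053 = 51714
Divide by 5: 51714 / 5 = 10342.80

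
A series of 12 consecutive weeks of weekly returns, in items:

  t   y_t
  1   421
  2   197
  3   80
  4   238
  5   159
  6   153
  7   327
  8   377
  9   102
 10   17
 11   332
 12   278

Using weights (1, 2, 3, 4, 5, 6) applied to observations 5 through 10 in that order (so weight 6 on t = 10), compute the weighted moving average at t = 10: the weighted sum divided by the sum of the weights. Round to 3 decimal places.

169.810

Weighted sum: 1·159 + 2·153 + 3·327 + 4·377 + 5·102 + 6·17 = 159 + 306 + 981 + 1508 + 510 + 102 = 3566
Weight total: 1 + 2 + 3 + 4 + 5 + 6 = 21
WMA = 3566 / 21 = 169.810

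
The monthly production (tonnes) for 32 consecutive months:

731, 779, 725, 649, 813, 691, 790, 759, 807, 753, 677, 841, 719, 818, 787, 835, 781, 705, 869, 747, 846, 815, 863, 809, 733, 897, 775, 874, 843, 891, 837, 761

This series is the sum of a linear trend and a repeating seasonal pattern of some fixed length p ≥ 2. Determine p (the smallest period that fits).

First differences y_{t+1} − y_t: 48, -54, -76, 164, -122, 99, -31, 48, -54, -76, 164, -122, 99, -31, 48, -54, …
The difference pattern repeats every 7 terms and not for any smaller step, so p = 7.

7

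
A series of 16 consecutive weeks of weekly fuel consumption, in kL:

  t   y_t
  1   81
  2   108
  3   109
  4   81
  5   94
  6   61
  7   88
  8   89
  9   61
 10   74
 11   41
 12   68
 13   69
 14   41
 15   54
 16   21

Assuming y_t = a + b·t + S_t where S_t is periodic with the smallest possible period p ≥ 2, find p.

First differences y_{t+1} − y_t: 27, 1, -28, 13, -33, 27, 1, -28, 13, -33, 27, 1, …
The difference pattern repeats every 5 terms and not for any smaller step, so p = 5.

5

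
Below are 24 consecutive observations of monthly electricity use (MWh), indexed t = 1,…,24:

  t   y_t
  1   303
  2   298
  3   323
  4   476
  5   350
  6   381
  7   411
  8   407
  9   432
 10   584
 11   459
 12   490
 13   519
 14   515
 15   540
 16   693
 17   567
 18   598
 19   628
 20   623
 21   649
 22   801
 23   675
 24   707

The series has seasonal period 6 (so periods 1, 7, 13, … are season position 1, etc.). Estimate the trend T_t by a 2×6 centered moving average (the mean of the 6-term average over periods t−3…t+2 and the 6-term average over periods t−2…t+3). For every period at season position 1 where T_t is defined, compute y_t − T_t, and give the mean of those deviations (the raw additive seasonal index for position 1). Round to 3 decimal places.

-7.583

Season position 1 occurs at t = 7, 13, 19 (where T_t is defined).
t=7: T_7 = 418.50000; y_7 − T_7 = 411 − 418.50000 = -7.50000
t=13: T_13 = 526.91667; y_13 − T_13 = 519 − 526.91667 = -7.91667
t=19: T_19 = 635.33333; y_19 − T_19 = 628 − 635.33333 = -7.33333
Mean deviation: (-7.50000 + -7.91667 + -7.33333) / 3 = -7.583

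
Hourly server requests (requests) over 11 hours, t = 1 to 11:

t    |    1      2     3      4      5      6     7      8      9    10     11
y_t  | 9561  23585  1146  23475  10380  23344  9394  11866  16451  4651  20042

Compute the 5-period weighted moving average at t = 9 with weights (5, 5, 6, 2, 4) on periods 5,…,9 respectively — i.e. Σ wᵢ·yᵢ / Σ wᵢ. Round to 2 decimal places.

Weighted sum: 5·10380 + 5·23344 + 6·9394 + 2·11866 + 4·16451 = 51900 + 116720 + 56364 + 23732 + 65804 = 314520
Weight total: 5 + 5 + 6 + 2 + 4 = 22
WMA = 314520 / 22 = 14296.36

14296.36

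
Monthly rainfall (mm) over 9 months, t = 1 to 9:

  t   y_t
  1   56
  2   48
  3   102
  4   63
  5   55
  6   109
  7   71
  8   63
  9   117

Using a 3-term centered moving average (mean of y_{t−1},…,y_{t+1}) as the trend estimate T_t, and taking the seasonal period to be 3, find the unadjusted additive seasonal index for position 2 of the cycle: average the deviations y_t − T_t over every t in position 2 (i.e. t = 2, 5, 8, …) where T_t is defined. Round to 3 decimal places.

Season position 2 occurs at t = 2, 5, 8 (where T_t is defined).
t=2: T_2 = 68.66667; y_2 − T_2 = 48 − 68.66667 = -20.66667
t=5: T_5 = 75.66667; y_5 − T_5 = 55 − 75.66667 = -20.66667
t=8: T_8 = 83.66667; y_8 − T_8 = 63 − 83.66667 = -20.66667
Mean deviation: (-20.66667 + -20.66667 + -20.66667) / 3 = -20.667

-20.667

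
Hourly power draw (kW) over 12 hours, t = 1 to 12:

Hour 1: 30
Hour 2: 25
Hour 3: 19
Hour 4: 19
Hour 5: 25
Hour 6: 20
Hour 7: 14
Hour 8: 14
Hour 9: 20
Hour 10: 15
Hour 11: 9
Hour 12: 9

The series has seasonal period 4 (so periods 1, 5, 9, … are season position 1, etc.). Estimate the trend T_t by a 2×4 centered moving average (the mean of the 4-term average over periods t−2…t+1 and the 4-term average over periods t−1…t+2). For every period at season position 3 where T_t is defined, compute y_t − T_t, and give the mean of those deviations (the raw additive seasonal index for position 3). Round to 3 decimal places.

-3.625

Season position 3 occurs at t = 3, 7 (where T_t is defined).
t=3: T_3 = 22.62500; y_3 − T_3 = 19 − 22.62500 = -3.62500
t=7: T_7 = 17.62500; y_7 − T_7 = 14 − 17.62500 = -3.62500
Mean deviation: (-3.62500 + -3.62500) / 2 = -3.625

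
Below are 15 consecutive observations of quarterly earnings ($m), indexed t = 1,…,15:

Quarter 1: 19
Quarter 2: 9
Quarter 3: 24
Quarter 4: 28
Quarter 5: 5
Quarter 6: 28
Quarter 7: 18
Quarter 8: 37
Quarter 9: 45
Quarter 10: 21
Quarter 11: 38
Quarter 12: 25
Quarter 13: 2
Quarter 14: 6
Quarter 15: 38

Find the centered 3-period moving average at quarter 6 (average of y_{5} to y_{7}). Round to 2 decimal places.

Sum of periods 5–7: 5 + 28 + 18 = 51
Divide by 3: 51 / 3 = 17.00

17.00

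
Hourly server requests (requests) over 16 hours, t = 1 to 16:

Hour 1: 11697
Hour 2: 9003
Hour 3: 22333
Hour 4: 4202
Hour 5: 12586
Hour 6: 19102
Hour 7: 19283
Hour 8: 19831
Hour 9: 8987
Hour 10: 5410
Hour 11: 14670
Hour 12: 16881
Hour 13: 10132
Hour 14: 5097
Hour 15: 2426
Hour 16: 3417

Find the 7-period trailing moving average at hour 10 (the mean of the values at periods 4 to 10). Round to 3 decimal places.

Sum of periods 4–10: 4202 + 12586 + 19102 + 19283 + 19831 + 8987 + 5410 = 89401
Divide by 7: 89401 / 7 = 12771.571

12771.571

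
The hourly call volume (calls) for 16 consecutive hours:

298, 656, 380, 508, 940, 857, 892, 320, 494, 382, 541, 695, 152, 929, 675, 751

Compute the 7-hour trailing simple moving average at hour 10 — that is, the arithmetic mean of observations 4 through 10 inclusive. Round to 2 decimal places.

Sum of periods 4–10: 508 + 940 + 857 + 892 + 320 + 494 + 382 = 4393
Divide by 7: 4393 / 7 = 627.57

627.57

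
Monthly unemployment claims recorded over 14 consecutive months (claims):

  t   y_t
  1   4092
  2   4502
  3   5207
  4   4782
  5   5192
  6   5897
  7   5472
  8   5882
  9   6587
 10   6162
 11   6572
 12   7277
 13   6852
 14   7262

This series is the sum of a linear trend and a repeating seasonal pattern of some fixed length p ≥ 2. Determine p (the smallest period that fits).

3

First differences y_{t+1} − y_t: 410, 705, -425, 410, 705, -425, 410, 705, …
The difference pattern repeats every 3 terms and not for any smaller step, so p = 3.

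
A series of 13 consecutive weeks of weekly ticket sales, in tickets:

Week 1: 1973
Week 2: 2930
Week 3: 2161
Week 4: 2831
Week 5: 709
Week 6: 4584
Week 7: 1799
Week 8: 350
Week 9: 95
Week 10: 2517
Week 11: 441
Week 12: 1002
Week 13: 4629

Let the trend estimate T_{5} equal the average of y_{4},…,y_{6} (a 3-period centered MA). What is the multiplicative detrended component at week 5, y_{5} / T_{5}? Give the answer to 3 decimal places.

0.262

Trend T_5 = (2831 + 709 + 4584) / 3 = 8124/3 = 2708.00000
Ratio to trend: 709 / 2708.00000 = 0.262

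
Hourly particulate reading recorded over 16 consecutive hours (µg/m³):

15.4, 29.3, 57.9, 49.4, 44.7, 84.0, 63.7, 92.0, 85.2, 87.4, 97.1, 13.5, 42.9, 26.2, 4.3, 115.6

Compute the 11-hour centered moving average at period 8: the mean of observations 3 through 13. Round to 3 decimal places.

65.255

Sum of periods 3–13: 57.9 + 49.4 + 44.7 + 84.0 + 63.7 + 92.0 + 85.2 + 87.4 + 97.1 + 13.5 + 42.9 = 717.8
Divide by 11: 717.8 / 11 = 65.255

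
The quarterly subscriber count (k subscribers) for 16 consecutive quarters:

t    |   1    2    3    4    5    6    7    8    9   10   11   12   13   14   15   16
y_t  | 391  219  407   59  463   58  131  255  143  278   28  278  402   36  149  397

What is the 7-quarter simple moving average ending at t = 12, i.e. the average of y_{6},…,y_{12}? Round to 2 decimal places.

167.29

Sum of periods 6–12: 58 + 131 + 255 + 143 + 278 + 28 + 278 = 1171
Divide by 7: 1171 / 7 = 167.29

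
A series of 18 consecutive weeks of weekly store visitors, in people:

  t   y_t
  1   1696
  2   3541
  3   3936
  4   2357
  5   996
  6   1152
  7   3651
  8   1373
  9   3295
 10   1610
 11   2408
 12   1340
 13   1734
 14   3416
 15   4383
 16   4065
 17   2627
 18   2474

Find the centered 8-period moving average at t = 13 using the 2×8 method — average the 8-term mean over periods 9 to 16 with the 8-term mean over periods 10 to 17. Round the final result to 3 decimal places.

Sum over 9–16: 3295 + 1610 + 2408 + 1340 + 1734 + 3416 + 4383 + 4065 = 22251
Sum over 10–17: 1610 + 2408 + 1340 + 1734 + 3416 + 4383 + 4065 + 2627 = 21583
CMA at t=13 = (22251 + 21583) / (2·8) = 43834 / 16 = 2739.625

2739.625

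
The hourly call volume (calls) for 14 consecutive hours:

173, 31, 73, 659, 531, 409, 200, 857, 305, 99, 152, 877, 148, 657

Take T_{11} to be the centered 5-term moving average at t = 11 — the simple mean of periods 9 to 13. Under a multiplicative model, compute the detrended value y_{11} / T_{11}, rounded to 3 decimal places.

0.481

Trend T_11 = (305 + 99 + 152 + 877 + 148) / 5 = 1581/5 = 316.20000
Ratio to trend: 152 / 316.20000 = 0.481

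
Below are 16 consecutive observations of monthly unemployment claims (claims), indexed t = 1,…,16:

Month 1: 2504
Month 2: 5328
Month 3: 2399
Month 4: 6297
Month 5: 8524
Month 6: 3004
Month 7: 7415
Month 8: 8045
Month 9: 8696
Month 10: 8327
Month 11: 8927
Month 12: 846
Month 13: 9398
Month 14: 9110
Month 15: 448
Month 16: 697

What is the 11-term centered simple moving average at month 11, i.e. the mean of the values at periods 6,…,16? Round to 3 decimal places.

5901.182

Sum of periods 6–16: 3004 + 7415 + 8045 + 8696 + 8327 + 8927 + 846 + 9398 + 9110 + 448 + 697 = 64913
Divide by 11: 64913 / 11 = 5901.182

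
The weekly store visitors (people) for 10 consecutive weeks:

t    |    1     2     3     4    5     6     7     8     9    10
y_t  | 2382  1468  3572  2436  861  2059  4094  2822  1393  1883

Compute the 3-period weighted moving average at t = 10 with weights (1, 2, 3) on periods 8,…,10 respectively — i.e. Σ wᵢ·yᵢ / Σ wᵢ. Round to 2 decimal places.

Weighted sum: 1·2822 + 2·1393 + 3·1883 = 2822 + 2786 + 5649 = 11257
Weight total: 1 + 2 + 3 = 6
WMA = 11257 / 6 = 1876.17

1876.17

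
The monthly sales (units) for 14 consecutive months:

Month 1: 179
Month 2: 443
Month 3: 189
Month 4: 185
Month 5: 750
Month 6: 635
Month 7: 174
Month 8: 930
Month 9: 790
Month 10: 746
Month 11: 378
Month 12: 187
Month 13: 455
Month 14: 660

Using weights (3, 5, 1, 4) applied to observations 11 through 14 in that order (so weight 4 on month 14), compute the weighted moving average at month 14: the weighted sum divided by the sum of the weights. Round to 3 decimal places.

Weighted sum: 3·378 + 5·187 + 1·455 + 4·660 = 1134 + 935 + 455 + 2640 = 5164
Weight total: 3 + 5 + 1 + 4 = 13
WMA = 5164 / 13 = 397.231

397.231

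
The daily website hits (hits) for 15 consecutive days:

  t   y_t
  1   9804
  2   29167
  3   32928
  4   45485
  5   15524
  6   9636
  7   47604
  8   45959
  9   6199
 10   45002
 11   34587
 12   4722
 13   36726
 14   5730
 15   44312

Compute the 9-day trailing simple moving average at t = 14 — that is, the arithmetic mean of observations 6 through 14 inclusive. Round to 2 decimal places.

Sum of periods 6–14: 9636 + 47604 + 45959 + 6199 + 45002 + 34587 + 4722 + 36726 + 5730 = 236165
Divide by 9: 236165 / 9 = 26240.56

26240.56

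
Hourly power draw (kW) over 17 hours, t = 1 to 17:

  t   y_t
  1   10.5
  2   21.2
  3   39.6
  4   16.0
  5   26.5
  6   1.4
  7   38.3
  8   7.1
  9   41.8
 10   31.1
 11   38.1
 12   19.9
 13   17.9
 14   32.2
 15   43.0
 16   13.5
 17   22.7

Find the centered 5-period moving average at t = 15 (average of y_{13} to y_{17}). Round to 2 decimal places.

Sum of periods 13–17: 17.9 + 32.2 + 43.0 + 13.5 + 22.7 = 129.3
Divide by 5: 129.3 / 5 = 25.86

25.86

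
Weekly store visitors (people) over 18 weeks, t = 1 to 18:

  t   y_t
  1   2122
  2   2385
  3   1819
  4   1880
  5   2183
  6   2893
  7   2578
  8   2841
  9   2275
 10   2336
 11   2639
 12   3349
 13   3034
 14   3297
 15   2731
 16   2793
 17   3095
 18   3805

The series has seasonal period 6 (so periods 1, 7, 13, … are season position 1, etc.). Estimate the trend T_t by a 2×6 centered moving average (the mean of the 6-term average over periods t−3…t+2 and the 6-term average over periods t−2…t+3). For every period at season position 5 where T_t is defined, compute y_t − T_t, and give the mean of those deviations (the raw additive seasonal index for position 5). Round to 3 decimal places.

Season position 5 occurs at t = 5, 11 (where T_t is defined).
t=5: T_5 = 2327.66667; y_5 − T_5 = 2183 − 2327.66667 = -144.66667
t=11: T_11 = 2783.66667; y_11 − T_11 = 2639 − 2783.66667 = -144.66667
Mean deviation: (-144.66667 + -144.66667) / 2 = -144.667

-144.667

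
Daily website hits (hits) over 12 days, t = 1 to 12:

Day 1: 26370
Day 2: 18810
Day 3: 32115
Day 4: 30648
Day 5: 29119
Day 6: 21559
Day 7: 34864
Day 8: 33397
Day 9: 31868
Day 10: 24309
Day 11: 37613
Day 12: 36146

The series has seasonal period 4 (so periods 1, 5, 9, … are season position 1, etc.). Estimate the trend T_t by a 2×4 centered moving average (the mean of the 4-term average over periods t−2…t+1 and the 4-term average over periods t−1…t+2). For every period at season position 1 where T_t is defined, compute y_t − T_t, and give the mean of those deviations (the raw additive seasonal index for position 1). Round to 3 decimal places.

Season position 1 occurs at t = 5, 9 (where T_t is defined).
t=5: T_5 = 28703.87500; y_5 − T_5 = 29119 − 28703.87500 = 415.12500
t=9: T_9 = 31453.12500; y_9 − T_9 = 31868 − 31453.12500 = 414.87500
Mean deviation: (415.12500 + 414.87500) / 2 = 415.000

415.000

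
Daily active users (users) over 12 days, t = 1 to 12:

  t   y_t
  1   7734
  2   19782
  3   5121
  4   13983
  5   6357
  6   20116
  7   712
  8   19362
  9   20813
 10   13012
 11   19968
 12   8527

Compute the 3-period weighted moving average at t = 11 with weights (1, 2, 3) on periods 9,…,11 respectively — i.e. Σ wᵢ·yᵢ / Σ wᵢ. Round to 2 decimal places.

Weighted sum: 1·20813 + 2·13012 + 3·19968 = 20813 + 26024 + 59904 = 106741
Weight total: 1 + 2 + 3 = 6
WMA = 106741 / 6 = 17790.17

17790.17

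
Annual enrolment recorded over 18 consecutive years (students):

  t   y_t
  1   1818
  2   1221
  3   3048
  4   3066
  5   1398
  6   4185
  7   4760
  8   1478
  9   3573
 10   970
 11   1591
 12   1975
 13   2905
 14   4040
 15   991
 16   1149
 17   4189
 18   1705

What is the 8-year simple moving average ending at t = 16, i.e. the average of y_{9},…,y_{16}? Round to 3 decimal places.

Sum of periods 9–16: 3573 + 970 + 1591 + 1975 + 2905 + 4040 + 991 + 1149 = 17194
Divide by 8: 17194 / 8 = 2149.250

2149.250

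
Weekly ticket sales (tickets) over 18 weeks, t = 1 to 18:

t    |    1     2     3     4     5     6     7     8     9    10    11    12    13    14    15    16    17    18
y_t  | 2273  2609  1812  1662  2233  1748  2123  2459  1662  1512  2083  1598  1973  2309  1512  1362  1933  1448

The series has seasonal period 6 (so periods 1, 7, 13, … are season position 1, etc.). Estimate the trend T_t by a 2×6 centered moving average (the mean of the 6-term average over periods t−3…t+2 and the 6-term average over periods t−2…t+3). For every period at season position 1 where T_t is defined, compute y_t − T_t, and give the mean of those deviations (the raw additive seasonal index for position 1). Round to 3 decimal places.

Season position 1 occurs at t = 7, 13 (where T_t is defined).
t=7: T_7 = 1968.66667; y_7 − T_7 = 2123 − 1968.66667 = 154.33333
t=13: T_13 = 1818.66667; y_13 − T_13 = 1973 − 1818.66667 = 154.33333
Mean deviation: (154.33333 + 154.33333) / 2 = 154.333

154.333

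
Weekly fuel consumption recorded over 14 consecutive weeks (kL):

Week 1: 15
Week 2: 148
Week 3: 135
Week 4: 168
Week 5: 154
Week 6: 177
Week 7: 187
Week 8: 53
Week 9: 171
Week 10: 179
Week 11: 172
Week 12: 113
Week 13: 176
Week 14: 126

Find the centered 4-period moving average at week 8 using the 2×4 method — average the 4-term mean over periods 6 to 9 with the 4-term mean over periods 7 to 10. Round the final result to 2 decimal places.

Sum over 6–9: 177 + 187 + 53 + 171 = 588
Sum over 7–10: 187 + 53 + 171 + 179 = 590
CMA at t=8 = (588 + 590) / (2·4) = 1178 / 8 = 147.25

147.25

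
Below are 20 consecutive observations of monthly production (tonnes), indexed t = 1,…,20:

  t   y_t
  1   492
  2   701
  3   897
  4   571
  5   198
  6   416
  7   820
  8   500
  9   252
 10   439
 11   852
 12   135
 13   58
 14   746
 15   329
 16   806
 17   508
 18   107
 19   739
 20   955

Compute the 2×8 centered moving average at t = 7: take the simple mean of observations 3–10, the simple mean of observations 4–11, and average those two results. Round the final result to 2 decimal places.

508.81

Sum over 3–10: 897 + 571 + 198 + 416 + 820 + 500 + 252 + 439 = 4093
Sum over 4–11: 571 + 198 + 416 + 820 + 500 + 252 + 439 + 852 = 4048
CMA at t=7 = (4093 + 4048) / (2·8) = 8141 / 16 = 508.81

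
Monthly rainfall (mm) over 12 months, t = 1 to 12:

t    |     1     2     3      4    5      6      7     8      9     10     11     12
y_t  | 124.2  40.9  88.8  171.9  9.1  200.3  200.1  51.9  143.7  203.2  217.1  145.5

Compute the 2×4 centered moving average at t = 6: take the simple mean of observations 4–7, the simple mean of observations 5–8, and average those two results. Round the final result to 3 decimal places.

130.350

Sum over 4–7: 171.9 + 9.1 + 200.3 + 200.1 = 581.4
Sum over 5–8: 9.1 + 200.3 + 200.1 + 51.9 = 461.4
CMA at t=6 = (581.4 + 461.4) / (2·4) = 1042.8 / 8 = 130.350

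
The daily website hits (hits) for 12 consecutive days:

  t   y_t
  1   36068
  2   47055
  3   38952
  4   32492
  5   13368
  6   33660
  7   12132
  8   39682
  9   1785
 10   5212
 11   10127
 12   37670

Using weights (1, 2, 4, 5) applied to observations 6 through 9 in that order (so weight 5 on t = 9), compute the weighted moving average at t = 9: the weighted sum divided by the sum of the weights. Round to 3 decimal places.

18798.083

Weighted sum: 1·33660 + 2·12132 + 4·39682 + 5·1785 = 33660 + 24264 + 158728 + 8925 = 225577
Weight total: 1 + 2 + 4 + 5 = 12
WMA = 225577 / 12 = 18798.083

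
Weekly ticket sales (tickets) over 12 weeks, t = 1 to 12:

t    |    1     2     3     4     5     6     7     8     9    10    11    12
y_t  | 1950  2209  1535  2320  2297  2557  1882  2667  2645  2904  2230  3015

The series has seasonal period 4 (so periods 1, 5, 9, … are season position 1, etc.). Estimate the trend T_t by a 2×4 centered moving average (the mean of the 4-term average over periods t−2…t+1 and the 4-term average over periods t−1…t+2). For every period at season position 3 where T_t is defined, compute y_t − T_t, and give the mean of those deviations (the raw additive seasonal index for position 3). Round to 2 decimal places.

Season position 3 occurs at t = 3, 7 (where T_t is defined).
t=3: T_3 = 2046.8750; y_3 − T_3 = 1535 − 2046.8750 = -511.8750
t=7: T_7 = 2394.2500; y_7 − T_7 = 1882 − 2394.2500 = -512.2500
Mean deviation: (-511.8750 + -512.2500) / 2 = -512.06

-512.06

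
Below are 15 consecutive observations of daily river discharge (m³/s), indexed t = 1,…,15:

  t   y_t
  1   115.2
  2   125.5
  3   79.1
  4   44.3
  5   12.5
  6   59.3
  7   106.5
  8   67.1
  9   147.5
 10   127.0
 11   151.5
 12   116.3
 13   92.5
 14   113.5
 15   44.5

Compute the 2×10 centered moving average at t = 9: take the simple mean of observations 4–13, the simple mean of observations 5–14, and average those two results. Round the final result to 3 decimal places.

Sum over 4–13: 44.3 + 12.5 + 59.3 + 106.5 + 67.1 + 147.5 + 127.0 + 151.5 + 116.3 + 92.5 = 924.5
Sum over 5–14: 12.5 + 59.3 + 106.5 + 67.1 + 147.5 + 127.0 + 151.5 + 116.3 + 92.5 + 113.5 = 993.7
CMA at t=9 = (924.5 + 993.7) / (2·10) = 1918.2 / 20 = 95.910

95.910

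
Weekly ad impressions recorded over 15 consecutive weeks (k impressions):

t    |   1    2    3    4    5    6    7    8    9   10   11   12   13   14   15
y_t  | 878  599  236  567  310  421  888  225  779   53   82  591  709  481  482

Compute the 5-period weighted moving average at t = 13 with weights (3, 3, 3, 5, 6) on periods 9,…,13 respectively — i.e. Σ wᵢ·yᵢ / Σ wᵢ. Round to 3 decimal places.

497.550

Weighted sum: 3·779 + 3·53 + 3·82 + 5·591 + 6·709 = 2337 + 159 + 246 + 2955 + 4254 = 9951
Weight total: 3 + 3 + 3 + 5 + 6 = 20
WMA = 9951 / 20 = 497.550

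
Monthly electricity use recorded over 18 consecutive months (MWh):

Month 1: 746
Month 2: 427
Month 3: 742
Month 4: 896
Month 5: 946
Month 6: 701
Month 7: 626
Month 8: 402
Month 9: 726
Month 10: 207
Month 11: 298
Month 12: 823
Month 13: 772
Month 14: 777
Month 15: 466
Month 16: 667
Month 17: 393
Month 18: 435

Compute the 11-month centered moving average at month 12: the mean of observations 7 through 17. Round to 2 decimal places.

559.73

Sum of periods 7–17: 626 + 402 + 726 + 207 + 298 + 823 + 772 + 777 + 466 + 667 + 393 = 6157
Divide by 11: 6157 / 11 = 559.73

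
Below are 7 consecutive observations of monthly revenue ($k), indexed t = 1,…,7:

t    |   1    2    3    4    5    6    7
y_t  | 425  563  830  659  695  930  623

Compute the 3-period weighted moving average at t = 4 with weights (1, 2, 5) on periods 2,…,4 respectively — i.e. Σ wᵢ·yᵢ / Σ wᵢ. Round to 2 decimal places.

689.75

Weighted sum: 1·563 + 2·830 + 5·659 = 563 + 1660 + 3295 = 5518
Weight total: 1 + 2 + 5 = 8
WMA = 5518 / 8 = 689.75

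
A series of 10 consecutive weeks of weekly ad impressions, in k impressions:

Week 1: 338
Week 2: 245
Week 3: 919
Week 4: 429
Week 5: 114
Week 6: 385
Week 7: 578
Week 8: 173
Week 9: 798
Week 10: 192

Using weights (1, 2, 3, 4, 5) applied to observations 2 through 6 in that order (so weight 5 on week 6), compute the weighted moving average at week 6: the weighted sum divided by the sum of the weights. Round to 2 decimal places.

383.40

Weighted sum: 1·245 + 2·919 + 3·429 + 4·114 + 5·385 = 245 + 1838 + 1287 + 456 + 1925 = 5751
Weight total: 1 + 2 + 3 + 4 + 5 = 15
WMA = 5751 / 15 = 383.40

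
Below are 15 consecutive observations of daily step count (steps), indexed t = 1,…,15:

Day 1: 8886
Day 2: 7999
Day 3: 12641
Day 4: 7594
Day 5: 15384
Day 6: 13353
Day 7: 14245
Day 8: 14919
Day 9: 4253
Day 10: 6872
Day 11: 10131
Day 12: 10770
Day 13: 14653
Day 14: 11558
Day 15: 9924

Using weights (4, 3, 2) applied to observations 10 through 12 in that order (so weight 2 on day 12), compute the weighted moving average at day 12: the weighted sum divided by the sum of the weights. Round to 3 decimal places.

Weighted sum: 4·6872 + 3·10131 + 2·10770 = 27488 + 30393 + 21540 = 79421
Weight total: 4 + 3 + 2 = 9
WMA = 79421 / 9 = 8824.556

8824.556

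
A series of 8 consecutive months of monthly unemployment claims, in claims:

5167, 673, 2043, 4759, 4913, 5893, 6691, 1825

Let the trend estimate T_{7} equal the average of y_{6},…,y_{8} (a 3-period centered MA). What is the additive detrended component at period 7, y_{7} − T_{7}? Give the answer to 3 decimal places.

Trend T_7 = (5893 + 6691 + 1825) / 3 = 14409/3 = 4803.00000
Detrended value: 6691 − 4803.00000 = 1888.000

1888.000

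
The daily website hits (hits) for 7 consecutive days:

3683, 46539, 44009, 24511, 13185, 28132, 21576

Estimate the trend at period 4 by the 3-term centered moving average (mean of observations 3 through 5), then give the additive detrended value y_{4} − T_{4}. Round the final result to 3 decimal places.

Trend T_4 = (44009 + 24511 + 13185) / 3 = 81705/3 = 27235.00000
Detrended value: 24511 − 27235.00000 = -2724.000

-2724.000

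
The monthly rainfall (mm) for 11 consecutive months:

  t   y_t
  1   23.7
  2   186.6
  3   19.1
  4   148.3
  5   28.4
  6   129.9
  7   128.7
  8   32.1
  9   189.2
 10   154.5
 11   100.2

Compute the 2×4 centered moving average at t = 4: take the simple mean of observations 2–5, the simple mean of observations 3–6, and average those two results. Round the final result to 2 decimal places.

Sum over 2–5: 186.6 + 19.1 + 148.3 + 28.4 = 382.4
Sum over 3–6: 19.1 + 148.3 + 28.4 + 129.9 = 325.7
CMA at t=4 = (382.4 + 325.7) / (2·4) = 708.1 / 8 = 88.51

88.51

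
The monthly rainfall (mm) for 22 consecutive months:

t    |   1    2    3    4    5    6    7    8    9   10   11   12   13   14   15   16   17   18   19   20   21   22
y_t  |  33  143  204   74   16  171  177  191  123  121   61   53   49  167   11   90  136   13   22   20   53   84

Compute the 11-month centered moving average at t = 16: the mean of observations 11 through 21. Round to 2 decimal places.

Sum of periods 11–21: 61 + 53 + 49 + 167 + 11 + 90 + 136 + 13 + 22 + 20 + 53 = 675
Divide by 11: 675 / 11 = 61.36

61.36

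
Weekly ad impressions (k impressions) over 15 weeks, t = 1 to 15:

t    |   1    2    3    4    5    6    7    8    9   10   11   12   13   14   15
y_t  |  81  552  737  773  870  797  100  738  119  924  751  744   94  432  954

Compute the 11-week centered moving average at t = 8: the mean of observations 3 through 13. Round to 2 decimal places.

604.27

Sum of periods 3–13: 737 + 773 + 870 + 797 + 100 + 738 + 119 + 924 + 751 + 744 + 94 = 6647
Divide by 11: 6647 / 11 = 604.27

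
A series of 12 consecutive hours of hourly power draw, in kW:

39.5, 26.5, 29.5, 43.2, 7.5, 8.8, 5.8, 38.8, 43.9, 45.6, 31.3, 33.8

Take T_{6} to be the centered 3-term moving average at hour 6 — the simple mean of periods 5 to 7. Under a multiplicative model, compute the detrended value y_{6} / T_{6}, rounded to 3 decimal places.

1.195

Trend T_6 = (7.5 + 8.8 + 5.8) / 3 = 22.1/3 = 7.36667
Ratio to trend: 8.8 / 7.36667 = 1.195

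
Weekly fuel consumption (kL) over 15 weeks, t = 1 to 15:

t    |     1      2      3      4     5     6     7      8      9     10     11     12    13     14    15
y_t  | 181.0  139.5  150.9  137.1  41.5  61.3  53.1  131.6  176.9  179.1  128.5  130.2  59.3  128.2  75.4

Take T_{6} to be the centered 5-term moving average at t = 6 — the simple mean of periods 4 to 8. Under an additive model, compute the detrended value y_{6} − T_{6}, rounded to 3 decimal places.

Trend T_6 = (137.1 + 41.5 + 61.3 + 53.1 + 131.6) / 5 = 424.6/5 = 84.92000
Detrended value: 61.3 − 84.92000 = -23.620

-23.620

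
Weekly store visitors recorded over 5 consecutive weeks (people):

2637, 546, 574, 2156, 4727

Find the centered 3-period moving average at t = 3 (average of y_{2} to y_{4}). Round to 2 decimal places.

Sum of periods 2–4: 546 + 574 + 2156 = 3276
Divide by 3: 3276 / 3 = 1092.00

1092.00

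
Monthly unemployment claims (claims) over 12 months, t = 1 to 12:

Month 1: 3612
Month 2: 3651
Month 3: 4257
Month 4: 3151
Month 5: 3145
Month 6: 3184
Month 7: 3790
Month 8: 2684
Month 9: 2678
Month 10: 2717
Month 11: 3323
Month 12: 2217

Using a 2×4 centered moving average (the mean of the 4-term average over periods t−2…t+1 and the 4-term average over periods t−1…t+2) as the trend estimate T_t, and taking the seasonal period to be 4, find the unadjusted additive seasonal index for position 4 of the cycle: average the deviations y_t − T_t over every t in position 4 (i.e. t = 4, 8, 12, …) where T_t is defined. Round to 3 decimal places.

-341.625

Season position 4 occurs at t = 4, 8 (where T_t is defined).
t=4: T_4 = 3492.62500; y_4 − T_4 = 3151 − 3492.62500 = -341.62500
t=8: T_8 = 3025.62500; y_8 − T_8 = 2684 − 3025.62500 = -341.62500
Mean deviation: (-341.62500 + -341.62500) / 2 = -341.625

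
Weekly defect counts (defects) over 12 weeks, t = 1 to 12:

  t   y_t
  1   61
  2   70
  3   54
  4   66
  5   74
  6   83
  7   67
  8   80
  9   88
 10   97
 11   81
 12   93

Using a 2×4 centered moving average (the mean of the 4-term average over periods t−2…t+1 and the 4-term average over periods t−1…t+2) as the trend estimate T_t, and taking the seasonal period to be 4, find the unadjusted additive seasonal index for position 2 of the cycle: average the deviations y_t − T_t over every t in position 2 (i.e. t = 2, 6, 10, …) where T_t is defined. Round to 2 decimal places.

Season position 2 occurs at t = 6, 10 (where T_t is defined).
t=6: T_6 = 74.2500; y_6 − T_6 = 83 − 74.2500 = 8.7500
t=10: T_10 = 88.1250; y_10 − T_10 = 97 − 88.1250 = 8.8750
Mean deviation: (8.7500 + 8.8750) / 2 = 8.81

8.81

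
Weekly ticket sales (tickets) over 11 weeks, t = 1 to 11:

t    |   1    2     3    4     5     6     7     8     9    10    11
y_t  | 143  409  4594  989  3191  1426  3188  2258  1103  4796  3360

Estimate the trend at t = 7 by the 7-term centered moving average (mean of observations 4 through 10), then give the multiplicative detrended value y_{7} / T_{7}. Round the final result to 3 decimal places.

1.317

Trend T_7 = (989 + 3191 + 1426 + 3188 + 2258 + 1103 + 4796) / 7 = 16951/7 = 2421.57143
Ratio to trend: 3188 / 2421.57143 = 1.317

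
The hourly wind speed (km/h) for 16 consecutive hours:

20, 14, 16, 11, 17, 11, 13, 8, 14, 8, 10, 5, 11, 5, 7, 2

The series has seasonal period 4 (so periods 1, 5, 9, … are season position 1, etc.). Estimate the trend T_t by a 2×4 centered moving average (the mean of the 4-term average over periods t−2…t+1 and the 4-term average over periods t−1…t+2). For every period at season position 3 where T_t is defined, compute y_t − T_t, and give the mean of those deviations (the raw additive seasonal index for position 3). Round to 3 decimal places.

1.125

Season position 3 occurs at t = 3, 7, 11 (where T_t is defined).
t=3: T_3 = 14.87500; y_3 − T_3 = 16 − 14.87500 = 1.12500
t=7: T_7 = 11.87500; y_7 − T_7 = 13 − 11.87500 = 1.12500
t=11: T_11 = 8.87500; y_11 − T_11 = 10 − 8.87500 = 1.12500
Mean deviation: (1.12500 + 1.12500 + 1.12500) / 3 = 1.125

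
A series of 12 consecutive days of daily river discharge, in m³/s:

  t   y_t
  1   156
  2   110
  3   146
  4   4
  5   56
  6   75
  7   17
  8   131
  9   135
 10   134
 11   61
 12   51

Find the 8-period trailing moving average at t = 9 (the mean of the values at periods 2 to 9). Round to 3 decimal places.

Sum of periods 2–9: 110 + 146 + 4 + 56 + 75 + 17 + 131 + 135 = 674
Divide by 8: 674 / 8 = 84.250

84.250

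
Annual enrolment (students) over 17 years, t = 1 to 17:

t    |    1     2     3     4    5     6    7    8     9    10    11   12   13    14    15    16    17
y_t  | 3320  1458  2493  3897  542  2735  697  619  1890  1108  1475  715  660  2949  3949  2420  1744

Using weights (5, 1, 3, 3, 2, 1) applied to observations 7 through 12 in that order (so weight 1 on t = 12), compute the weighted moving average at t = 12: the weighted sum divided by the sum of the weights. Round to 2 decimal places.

Weighted sum: 5·697 + 1·619 + 3·1890 + 3·1108 + 2·1475 + 1·715 = 3485 + 619 + 5670 + 3324 + 2950 + 715 = 16763
Weight total: 5 + 1 + 3 + 3 + 2 + 1 = 15
WMA = 16763 / 15 = 1117.53

1117.53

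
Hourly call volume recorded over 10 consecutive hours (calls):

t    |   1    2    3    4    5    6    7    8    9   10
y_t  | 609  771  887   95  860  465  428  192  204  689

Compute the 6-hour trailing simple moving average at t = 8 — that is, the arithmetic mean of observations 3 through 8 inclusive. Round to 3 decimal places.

Sum of periods 3–8: 887 + 95 + 860 + 465 + 428 + 192 = 2927
Divide by 6: 2927 / 6 = 487.833

487.833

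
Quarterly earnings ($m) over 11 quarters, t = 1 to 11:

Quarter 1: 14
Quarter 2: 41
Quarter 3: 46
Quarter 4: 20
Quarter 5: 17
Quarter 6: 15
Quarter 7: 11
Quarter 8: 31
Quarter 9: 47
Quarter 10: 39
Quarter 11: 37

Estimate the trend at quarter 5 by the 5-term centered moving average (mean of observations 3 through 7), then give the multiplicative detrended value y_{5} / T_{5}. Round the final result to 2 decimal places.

Trend T_5 = (46 + 20 + 17 + 15 + 11) / 5 = 109/5 = 21.8000
Ratio to trend: 17 / 21.8000 = 0.78

0.78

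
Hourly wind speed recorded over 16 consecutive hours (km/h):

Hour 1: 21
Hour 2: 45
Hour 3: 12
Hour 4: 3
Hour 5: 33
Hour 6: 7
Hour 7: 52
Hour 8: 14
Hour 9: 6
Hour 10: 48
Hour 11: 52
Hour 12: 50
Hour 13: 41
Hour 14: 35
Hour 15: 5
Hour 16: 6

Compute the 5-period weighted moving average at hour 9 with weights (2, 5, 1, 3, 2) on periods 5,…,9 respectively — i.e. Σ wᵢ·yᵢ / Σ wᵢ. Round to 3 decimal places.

Weighted sum: 2·33 + 5·7 + 1·52 + 3·14 + 2·6 = 66 + 35 + 52 + 42 + 12 = 207
Weight total: 2 + 5 + 1 + 3 + 2 = 13
WMA = 207 / 13 = 15.923

15.923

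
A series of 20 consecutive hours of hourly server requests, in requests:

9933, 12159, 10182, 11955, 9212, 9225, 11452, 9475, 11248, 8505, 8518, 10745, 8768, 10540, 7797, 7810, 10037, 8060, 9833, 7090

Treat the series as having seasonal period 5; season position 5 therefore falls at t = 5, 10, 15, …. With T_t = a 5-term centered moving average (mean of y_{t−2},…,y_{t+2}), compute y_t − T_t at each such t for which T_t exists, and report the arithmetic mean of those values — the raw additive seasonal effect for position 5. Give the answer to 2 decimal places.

Season position 5 occurs at t = 5, 10, 15 (where T_t is defined).
t=5: T_5 = 10405.2000; y_5 − T_5 = 9212 − 10405.2000 = -1193.2000
t=10: T_10 = 9698.2000; y_10 − T_10 = 8505 − 9698.2000 = -1193.2000
t=15: T_15 = 8990.4000; y_15 − T_15 = 7797 − 8990.4000 = -1193.4000
Mean deviation: (-1193.2000 + -1193.2000 + -1193.4000) / 3 = -1193.27

-1193.27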